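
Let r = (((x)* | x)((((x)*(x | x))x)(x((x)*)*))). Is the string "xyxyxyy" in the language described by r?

No split of xyxyxyy into u·v has ((x)*|x) matching u and ((((x)*(x|x))x)(x((x)*)*)) matching v.

no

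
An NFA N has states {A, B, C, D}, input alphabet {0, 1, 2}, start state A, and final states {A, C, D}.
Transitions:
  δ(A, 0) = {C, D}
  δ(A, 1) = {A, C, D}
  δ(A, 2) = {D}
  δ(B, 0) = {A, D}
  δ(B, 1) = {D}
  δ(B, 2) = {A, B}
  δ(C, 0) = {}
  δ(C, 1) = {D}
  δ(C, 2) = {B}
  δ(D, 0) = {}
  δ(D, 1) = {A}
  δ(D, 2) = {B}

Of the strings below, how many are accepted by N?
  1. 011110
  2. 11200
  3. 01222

3

011110: accepted
11200: accepted
01222: accepted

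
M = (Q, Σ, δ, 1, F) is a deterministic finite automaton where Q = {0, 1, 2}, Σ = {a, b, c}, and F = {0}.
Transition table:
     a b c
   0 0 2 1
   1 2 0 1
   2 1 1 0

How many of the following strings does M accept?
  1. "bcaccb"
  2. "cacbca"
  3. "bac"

"bcaccb": accepted
"cacbca": accepted
"bac": rejected

2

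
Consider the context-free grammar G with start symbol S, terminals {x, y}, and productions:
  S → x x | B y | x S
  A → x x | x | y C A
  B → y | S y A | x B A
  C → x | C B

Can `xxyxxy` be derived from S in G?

yes

S ⇒ By ⇒ xBAy ⇒ xxBAAy ⇒ xxyAAy ⇒ xxyxAy ⇒ xxyxxy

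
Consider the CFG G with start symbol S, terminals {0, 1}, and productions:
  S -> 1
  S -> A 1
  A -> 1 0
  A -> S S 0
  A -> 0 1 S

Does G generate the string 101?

yes

S ⇒ A1 ⇒ 101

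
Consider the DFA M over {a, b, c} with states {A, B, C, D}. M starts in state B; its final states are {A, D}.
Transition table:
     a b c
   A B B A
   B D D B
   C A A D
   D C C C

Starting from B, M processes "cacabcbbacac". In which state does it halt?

B --c--> B
B --a--> D
D --c--> C
C --a--> A
A --b--> B
B --c--> B
B --b--> D
D --b--> C
C --a--> A
A --c--> A
A --a--> B
B --c--> B

B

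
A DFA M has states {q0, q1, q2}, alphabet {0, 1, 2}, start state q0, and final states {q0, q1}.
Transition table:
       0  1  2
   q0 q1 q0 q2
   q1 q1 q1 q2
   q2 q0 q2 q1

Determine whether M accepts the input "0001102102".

rejected

q0 --0--> q1
q1 --0--> q1
q1 --0--> q1
q1 --1--> q1
q1 --1--> q1
q1 --0--> q1
q1 --2--> q2
q2 --1--> q2
q2 --0--> q0
q0 --2--> q2
End in state q2, which is not an accepting state.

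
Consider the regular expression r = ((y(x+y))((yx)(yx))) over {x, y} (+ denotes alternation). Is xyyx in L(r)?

No split of xyyx into u·v has (y(x+y)) matching u and ((yx)(yx)) matching v.

no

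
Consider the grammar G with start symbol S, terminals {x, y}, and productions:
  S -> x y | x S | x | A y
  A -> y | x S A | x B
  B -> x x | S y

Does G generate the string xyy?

yes

S ⇒ xS ⇒ xAy ⇒ xyy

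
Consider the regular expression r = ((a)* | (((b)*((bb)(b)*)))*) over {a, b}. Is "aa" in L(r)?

The left alternative (a)* matches aa.

yes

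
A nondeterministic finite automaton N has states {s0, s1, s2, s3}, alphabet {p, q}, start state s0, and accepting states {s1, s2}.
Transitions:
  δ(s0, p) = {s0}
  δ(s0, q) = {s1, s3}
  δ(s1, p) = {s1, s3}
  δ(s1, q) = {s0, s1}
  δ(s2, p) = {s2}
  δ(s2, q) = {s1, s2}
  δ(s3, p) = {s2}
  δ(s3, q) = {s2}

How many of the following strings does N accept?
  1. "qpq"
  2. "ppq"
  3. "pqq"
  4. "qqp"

4

"qpq": accepted
"ppq": accepted
"pqq": accepted
"qqp": accepted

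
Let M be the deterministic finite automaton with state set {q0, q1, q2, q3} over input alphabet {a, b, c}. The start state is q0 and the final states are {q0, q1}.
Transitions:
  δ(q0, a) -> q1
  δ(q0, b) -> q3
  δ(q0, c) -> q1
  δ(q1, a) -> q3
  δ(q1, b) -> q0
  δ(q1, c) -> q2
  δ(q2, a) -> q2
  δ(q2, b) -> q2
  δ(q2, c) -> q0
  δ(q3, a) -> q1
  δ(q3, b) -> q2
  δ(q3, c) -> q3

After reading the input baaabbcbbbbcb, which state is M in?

q3

q0 --b--> q3
q3 --a--> q1
q1 --a--> q3
q3 --a--> q1
q1 --b--> q0
q0 --b--> q3
q3 --c--> q3
q3 --b--> q2
q2 --b--> q2
q2 --b--> q2
q2 --b--> q2
q2 --c--> q0
q0 --b--> q3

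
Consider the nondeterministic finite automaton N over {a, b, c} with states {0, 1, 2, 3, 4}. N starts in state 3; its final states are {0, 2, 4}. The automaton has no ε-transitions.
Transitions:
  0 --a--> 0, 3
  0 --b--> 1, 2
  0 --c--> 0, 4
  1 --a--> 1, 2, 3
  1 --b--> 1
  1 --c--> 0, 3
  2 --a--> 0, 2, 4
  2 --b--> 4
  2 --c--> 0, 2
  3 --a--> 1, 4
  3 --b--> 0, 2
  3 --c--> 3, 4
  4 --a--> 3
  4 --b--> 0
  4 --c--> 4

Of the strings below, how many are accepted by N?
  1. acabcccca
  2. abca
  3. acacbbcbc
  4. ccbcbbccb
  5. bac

acabcccca: accepted
abca: accepted
acacbbcbc: accepted
ccbcbbccb: accepted
bac: accepted

5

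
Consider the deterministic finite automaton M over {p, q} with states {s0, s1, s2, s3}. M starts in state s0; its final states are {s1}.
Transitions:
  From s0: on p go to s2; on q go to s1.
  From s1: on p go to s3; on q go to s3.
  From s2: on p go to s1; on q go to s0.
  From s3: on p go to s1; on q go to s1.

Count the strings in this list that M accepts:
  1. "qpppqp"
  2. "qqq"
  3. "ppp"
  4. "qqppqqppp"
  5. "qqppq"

"qpppqp": rejected
"qqq": accepted
"ppp": rejected
"qqppqqppp": accepted
"qqppq": accepted

3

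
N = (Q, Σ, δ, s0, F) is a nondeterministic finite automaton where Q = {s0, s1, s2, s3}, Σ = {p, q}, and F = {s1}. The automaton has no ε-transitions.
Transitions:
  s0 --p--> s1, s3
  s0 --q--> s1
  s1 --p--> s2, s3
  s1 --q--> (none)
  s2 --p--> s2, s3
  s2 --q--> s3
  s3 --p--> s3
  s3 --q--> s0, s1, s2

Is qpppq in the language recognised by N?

Start: {s0}
read q: {s1}
read p: {s2, s3}
read p: {s2, s3}
read p: {s2, s3}
read q: {s0, s1, s2, s3}
Reachable ∩ accepting = {s1} — nonempty.

accepted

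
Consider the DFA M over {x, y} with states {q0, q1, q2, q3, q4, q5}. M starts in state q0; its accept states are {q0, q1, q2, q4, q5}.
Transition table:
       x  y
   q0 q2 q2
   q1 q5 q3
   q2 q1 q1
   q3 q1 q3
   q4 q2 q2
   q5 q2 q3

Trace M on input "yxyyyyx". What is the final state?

q1

q0 --y--> q2
q2 --x--> q1
q1 --y--> q3
q3 --y--> q3
q3 --y--> q3
q3 --y--> q3
q3 --x--> q1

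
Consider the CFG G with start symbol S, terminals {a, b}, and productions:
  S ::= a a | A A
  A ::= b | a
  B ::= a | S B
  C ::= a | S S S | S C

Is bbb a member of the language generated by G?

no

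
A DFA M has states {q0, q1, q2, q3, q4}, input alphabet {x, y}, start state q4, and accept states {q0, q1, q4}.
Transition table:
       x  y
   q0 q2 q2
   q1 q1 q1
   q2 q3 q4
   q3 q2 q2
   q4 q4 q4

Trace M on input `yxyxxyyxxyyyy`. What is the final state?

q4

q4 --y--> q4
q4 --x--> q4
q4 --y--> q4
q4 --x--> q4
q4 --x--> q4
q4 --y--> q4
q4 --y--> q4
q4 --x--> q4
q4 --x--> q4
q4 --y--> q4
q4 --y--> q4
q4 --y--> q4
q4 --y--> q4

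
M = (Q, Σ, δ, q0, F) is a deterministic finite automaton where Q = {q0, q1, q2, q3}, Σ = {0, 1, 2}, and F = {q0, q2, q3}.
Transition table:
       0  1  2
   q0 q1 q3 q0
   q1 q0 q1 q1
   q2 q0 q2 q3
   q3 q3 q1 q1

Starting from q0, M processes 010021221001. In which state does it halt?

q0 --0--> q1
q1 --1--> q1
q1 --0--> q0
q0 --0--> q1
q1 --2--> q1
q1 --1--> q1
q1 --2--> q1
q1 --2--> q1
q1 --1--> q1
q1 --0--> q0
q0 --0--> q1
q1 --1--> q1

q1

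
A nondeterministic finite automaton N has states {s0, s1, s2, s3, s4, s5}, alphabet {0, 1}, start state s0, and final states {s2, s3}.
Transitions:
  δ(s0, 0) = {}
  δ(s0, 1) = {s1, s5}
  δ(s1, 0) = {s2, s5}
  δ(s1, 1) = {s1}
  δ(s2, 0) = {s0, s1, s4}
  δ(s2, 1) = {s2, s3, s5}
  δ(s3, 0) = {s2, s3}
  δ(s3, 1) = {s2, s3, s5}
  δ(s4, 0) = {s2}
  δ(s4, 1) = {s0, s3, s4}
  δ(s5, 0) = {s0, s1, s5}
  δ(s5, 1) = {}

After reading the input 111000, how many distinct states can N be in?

4

Start: {s0}
read 1: {s1, s5}
read 1: {s1}
read 1: {s1}
read 0: {s2, s5}
read 0: {s0, s1, s4, s5}
read 0: {s0, s1, s2, s5}
Final reachable set {s0, s1, s2, s5} has 4 states.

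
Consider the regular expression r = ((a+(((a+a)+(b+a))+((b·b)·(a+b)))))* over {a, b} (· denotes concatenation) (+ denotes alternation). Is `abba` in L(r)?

yes

Split into 4 pieces a · b · b · a; each matches (a+(((a+a)+(b+a))+((b·b)·(a+b)))).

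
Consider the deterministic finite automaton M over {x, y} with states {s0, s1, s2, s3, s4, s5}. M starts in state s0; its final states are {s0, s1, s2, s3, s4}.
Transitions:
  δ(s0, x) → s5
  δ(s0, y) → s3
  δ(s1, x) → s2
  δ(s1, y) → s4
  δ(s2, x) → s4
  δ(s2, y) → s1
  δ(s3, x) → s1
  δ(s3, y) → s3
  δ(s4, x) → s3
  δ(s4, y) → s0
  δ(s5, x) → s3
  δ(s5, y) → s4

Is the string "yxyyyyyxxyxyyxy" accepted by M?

accepted

s0 --y--> s3
s3 --x--> s1
s1 --y--> s4
s4 --y--> s0
s0 --y--> s3
s3 --y--> s3
s3 --y--> s3
s3 --x--> s1
s1 --x--> s2
s2 --y--> s1
s1 --x--> s2
s2 --y--> s1
s1 --y--> s4
s4 --x--> s3
s3 --y--> s3
End in state s3, which is an accepting state.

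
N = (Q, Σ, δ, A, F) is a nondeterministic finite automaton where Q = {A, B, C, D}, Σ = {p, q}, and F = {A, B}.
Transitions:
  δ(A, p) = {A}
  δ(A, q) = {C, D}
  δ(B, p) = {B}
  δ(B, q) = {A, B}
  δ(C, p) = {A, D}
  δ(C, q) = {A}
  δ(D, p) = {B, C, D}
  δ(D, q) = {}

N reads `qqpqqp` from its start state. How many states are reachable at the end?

Start: {A}
read q: {C, D}
read q: {A}
read p: {A}
read q: {C, D}
read q: {A}
read p: {A}
Final reachable set {A} has 1 state.

1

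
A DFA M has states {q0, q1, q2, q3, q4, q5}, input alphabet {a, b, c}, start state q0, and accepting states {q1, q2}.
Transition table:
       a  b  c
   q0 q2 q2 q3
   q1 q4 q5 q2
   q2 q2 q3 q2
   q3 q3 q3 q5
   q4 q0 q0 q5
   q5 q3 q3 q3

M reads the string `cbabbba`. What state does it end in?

q3

q0 --c--> q3
q3 --b--> q3
q3 --a--> q3
q3 --b--> q3
q3 --b--> q3
q3 --b--> q3
q3 --a--> q3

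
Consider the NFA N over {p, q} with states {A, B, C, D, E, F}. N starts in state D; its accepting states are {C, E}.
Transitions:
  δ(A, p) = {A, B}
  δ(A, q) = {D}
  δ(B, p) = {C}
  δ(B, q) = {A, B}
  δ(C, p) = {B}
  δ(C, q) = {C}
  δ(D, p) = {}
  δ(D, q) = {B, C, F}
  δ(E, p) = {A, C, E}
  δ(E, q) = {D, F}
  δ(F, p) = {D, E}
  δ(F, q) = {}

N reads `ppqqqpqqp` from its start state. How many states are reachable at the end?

0

Start: {D}
read p: {}
The reachable set is empty and stays empty for the remaining 8 symbols.
Final reachable set {} has 0 states.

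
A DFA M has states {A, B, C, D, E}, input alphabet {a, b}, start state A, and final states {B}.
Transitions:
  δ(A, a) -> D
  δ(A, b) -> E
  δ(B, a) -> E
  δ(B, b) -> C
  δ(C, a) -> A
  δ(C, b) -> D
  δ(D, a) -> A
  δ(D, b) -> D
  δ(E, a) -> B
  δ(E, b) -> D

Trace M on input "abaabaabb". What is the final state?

A --a--> D
D --b--> D
D --a--> A
A --a--> D
D --b--> D
D --a--> A
A --a--> D
D --b--> D
D --b--> D

D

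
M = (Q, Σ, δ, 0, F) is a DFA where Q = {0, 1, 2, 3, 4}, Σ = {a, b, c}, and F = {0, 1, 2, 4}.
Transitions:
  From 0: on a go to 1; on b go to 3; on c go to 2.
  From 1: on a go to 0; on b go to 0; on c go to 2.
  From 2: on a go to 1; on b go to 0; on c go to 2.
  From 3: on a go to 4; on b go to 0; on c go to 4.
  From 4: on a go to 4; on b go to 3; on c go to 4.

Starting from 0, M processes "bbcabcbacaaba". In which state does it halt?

4

0 --b--> 3
3 --b--> 0
0 --c--> 2
2 --a--> 1
1 --b--> 0
0 --c--> 2
2 --b--> 0
0 --a--> 1
1 --c--> 2
2 --a--> 1
1 --a--> 0
0 --b--> 3
3 --a--> 4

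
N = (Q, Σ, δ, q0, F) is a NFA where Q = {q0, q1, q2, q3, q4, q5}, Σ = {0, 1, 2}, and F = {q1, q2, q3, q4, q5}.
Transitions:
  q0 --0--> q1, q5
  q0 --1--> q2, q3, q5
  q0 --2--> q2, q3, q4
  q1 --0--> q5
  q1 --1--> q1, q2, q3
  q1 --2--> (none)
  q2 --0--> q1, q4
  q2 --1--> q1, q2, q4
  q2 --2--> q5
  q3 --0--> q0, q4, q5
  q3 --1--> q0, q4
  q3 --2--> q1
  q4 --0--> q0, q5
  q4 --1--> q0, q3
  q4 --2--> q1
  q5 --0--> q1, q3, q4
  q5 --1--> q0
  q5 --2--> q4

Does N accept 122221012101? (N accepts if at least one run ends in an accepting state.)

Start: {q0}
read 1: {q2, q3, q5}
read 2: {q1, q4, q5}
read 2: {q1, q4}
read 2: {q1}
read 2: {}
The reachable set is empty and stays empty for the remaining 7 symbols.
Reachable ∩ accepting = {} — empty.

rejected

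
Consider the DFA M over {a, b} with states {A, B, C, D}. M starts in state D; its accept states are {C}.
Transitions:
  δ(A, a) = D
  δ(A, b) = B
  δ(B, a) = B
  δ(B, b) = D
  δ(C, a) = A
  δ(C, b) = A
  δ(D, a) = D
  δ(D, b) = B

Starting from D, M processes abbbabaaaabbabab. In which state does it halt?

D --a--> D
D --b--> B
B --b--> D
D --b--> B
B --a--> B
B --b--> D
D --a--> D
D --a--> D
D --a--> D
D --a--> D
D --b--> B
B --b--> D
D --a--> D
D --b--> B
B --a--> B
B --b--> D

D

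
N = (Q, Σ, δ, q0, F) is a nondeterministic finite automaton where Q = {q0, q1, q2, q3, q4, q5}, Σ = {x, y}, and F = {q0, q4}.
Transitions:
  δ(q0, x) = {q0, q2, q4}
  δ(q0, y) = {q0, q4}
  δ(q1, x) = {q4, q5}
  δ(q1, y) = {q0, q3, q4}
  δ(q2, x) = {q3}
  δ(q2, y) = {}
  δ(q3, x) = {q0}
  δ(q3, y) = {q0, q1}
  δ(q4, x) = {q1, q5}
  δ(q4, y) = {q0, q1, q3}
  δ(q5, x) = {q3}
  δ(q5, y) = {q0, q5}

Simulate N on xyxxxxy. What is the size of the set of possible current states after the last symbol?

5

Start: {q0}
read x: {q0, q2, q4}
read y: {q0, q1, q3, q4}
read x: {q0, q1, q2, q4, q5}
read x: {q0, q1, q2, q3, q4, q5}
read x: {q0, q1, q2, q3, q4, q5}
read x: {q0, q1, q2, q3, q4, q5}
read y: {q0, q1, q3, q4, q5}
Final reachable set {q0, q1, q3, q4, q5} has 5 states.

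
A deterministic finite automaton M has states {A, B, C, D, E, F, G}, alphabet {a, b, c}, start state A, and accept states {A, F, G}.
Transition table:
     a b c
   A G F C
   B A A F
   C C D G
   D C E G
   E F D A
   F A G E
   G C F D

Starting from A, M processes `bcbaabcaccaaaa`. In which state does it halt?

A --b--> F
F --c--> E
E --b--> D
D --a--> C
C --a--> C
C --b--> D
D --c--> G
G --a--> C
C --c--> G
G --c--> D
D --a--> C
C --a--> C
C --a--> C
C --a--> C

C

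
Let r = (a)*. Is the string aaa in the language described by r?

Split into 3 pieces a · a · a; each matches a.

yes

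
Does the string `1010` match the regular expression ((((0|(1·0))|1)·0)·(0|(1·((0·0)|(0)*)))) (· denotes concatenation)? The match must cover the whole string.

yes

Split as 10·10: (((0|(1·0))|1)·0) matches 10 and (0|(1·((0·0)|(0)*))) matches 10.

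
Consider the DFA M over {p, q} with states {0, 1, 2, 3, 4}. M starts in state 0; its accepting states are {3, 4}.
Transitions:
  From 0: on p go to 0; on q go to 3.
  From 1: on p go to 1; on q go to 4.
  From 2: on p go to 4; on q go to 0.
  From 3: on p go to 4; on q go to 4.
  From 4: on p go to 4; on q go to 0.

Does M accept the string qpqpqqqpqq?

0 --q--> 3
3 --p--> 4
4 --q--> 0
0 --p--> 0
0 --q--> 3
3 --q--> 4
4 --q--> 0
0 --p--> 0
0 --q--> 3
3 --q--> 4
End in state 4, which is an accepting state.

accepted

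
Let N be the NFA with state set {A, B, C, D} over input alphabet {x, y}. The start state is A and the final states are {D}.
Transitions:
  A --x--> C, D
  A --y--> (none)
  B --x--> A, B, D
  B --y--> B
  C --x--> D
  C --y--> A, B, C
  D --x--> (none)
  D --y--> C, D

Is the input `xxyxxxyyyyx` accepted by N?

Start: {A}
read x: {C, D}
read x: {D}
read y: {C, D}
read x: {D}
read x: {}
The reachable set is empty and stays empty for the remaining 6 symbols.
Reachable ∩ accepting = {} — empty.

rejected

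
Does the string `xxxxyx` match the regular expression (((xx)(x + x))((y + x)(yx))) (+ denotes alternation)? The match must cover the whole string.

Split as xxx·xyx: ((xx)(x+x)) matches xxx and ((y+x)(yx)) matches xyx.

yes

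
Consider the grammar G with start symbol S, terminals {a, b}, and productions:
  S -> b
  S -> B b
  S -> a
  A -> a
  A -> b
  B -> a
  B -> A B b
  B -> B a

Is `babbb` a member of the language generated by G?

no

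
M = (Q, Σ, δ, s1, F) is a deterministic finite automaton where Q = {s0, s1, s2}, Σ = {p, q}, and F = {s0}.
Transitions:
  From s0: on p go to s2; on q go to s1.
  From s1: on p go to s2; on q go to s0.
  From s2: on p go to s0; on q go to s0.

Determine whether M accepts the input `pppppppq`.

accepted

s1 --p--> s2
s2 --p--> s0
s0 --p--> s2
s2 --p--> s0
s0 --p--> s2
s2 --p--> s0
s0 --p--> s2
s2 --q--> s0
End in state s0, which is an accepting state.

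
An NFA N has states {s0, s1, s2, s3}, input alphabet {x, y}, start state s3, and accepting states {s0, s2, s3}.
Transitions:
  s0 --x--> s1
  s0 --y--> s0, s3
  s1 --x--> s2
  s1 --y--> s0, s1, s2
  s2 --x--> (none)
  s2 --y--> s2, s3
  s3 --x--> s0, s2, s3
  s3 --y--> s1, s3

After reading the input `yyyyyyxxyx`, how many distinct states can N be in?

4

Start: {s3}
read y: {s1, s3}
read y: {s0, s1, s2, s3}
read y: {s0, s1, s2, s3}
read y: {s0, s1, s2, s3}
read y: {s0, s1, s2, s3}
read y: {s0, s1, s2, s3}
read x: {s0, s1, s2, s3}
read x: {s0, s1, s2, s3}
read y: {s0, s1, s2, s3}
read x: {s0, s1, s2, s3}
Final reachable set {s0, s1, s2, s3} has 4 states.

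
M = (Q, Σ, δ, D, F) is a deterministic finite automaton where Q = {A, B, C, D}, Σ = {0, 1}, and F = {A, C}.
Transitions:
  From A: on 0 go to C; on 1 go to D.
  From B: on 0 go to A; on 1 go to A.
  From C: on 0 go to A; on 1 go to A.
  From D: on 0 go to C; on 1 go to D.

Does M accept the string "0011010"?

accepted

D --0--> C
C --0--> A
A --1--> D
D --1--> D
D --0--> C
C --1--> A
A --0--> C
End in state C, which is an accepting state.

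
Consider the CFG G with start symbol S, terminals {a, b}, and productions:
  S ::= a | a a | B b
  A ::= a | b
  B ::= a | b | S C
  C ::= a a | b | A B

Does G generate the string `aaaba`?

no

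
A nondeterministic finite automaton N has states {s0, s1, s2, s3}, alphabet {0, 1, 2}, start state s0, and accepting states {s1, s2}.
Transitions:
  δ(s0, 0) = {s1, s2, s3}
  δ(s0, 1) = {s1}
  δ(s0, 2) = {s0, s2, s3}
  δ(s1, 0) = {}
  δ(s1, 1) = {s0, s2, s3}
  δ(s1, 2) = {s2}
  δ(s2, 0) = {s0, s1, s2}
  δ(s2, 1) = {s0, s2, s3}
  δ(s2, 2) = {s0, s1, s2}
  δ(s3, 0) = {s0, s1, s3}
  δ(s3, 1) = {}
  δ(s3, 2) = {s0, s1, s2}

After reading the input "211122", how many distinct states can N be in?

4

Start: {s0}
read 2: {s0, s2, s3}
read 1: {s0, s1, s2, s3}
read 1: {s0, s1, s2, s3}
read 1: {s0, s1, s2, s3}
read 2: {s0, s1, s2, s3}
read 2: {s0, s1, s2, s3}
Final reachable set {s0, s1, s2, s3} has 4 states.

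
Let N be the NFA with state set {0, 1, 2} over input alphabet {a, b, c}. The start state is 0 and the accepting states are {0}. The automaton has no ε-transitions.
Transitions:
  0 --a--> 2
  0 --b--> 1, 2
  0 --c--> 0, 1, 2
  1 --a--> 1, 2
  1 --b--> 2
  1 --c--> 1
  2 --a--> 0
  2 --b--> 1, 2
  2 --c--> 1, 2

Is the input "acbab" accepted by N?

Start: {0}
read a: {2}
read c: {1, 2}
read b: {1, 2}
read a: {0, 1, 2}
read b: {1, 2}
Reachable ∩ accepting = {} — empty.

rejected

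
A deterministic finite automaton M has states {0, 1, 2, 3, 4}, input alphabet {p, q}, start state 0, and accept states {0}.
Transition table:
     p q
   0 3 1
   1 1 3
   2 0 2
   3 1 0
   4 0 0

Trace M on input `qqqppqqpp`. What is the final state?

1

0 --q--> 1
1 --q--> 3
3 --q--> 0
0 --p--> 3
3 --p--> 1
1 --q--> 3
3 --q--> 0
0 --p--> 3
3 --p--> 1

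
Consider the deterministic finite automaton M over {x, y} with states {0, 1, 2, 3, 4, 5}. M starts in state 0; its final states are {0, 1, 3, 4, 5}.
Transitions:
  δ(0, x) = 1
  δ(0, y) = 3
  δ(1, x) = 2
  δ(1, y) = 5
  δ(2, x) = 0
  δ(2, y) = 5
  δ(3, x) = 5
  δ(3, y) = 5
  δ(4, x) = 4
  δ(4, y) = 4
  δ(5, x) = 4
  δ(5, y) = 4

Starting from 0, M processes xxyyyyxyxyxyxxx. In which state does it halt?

0 --x--> 1
1 --x--> 2
2 --y--> 5
5 --y--> 4
4 --y--> 4
4 --y--> 4
4 --x--> 4
4 --y--> 4
4 --x--> 4
4 --y--> 4
4 --x--> 4
4 --y--> 4
4 --x--> 4
4 --x--> 4
4 --x--> 4

4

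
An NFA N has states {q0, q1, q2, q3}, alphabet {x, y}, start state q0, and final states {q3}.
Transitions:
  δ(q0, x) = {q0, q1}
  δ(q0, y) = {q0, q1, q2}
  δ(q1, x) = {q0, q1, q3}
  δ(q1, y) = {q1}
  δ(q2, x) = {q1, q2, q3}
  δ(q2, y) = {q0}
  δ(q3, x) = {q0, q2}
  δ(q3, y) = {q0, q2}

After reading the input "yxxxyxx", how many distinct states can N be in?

4

Start: {q0}
read y: {q0, q1, q2}
read x: {q0, q1, q2, q3}
read x: {q0, q1, q2, q3}
read x: {q0, q1, q2, q3}
read y: {q0, q1, q2}
read x: {q0, q1, q2, q3}
read x: {q0, q1, q2, q3}
Final reachable set {q0, q1, q2, q3} has 4 states.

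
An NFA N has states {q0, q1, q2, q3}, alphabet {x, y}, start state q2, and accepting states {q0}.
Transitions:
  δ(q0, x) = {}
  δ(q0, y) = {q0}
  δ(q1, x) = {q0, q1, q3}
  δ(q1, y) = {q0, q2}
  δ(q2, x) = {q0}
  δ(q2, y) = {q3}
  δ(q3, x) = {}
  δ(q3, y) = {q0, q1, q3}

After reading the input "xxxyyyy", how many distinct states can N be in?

Start: {q2}
read x: {q0}
read x: {}
The reachable set is empty and stays empty for the remaining 5 symbols.
Final reachable set {} has 0 states.

0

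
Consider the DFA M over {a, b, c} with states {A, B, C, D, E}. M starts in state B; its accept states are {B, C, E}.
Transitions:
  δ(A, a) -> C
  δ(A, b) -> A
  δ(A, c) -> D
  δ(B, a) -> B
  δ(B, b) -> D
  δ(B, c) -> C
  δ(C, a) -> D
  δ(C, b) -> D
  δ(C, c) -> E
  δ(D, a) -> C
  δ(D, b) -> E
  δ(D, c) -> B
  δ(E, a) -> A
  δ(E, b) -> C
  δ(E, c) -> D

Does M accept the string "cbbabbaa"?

rejected

B --c--> C
C --b--> D
D --b--> E
E --a--> A
A --b--> A
A --b--> A
A --a--> C
C --a--> D
End in state D, which is not an accepting state.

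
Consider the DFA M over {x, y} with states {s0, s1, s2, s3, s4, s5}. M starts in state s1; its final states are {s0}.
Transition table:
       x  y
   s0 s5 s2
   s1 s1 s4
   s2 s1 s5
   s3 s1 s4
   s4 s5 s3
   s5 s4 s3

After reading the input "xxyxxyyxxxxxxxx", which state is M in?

s4

s1 --x--> s1
s1 --x--> s1
s1 --y--> s4
s4 --x--> s5
s5 --x--> s4
s4 --y--> s3
s3 --y--> s4
s4 --x--> s5
s5 --x--> s4
s4 --x--> s5
s5 --x--> s4
s4 --x--> s5
s5 --x--> s4
s4 --x--> s5
s5 --x--> s4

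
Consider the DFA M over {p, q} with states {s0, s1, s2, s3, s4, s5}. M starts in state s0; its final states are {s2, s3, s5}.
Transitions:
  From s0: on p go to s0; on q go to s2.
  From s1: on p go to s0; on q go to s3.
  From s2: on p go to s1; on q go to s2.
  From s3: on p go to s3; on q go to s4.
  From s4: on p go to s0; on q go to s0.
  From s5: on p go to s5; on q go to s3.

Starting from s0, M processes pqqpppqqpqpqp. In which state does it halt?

s0 --p--> s0
s0 --q--> s2
s2 --q--> s2
s2 --p--> s1
s1 --p--> s0
s0 --p--> s0
s0 --q--> s2
s2 --q--> s2
s2 --p--> s1
s1 --q--> s3
s3 --p--> s3
s3 --q--> s4
s4 --p--> s0

s0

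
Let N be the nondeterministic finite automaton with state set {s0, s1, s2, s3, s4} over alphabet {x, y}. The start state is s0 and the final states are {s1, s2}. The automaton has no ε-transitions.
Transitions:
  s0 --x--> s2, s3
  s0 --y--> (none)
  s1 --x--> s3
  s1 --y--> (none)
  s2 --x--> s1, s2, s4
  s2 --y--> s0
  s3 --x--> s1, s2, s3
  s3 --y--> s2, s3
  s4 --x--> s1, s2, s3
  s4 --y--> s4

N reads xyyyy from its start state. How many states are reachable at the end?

Start: {s0}
read x: {s2, s3}
read y: {s0, s2, s3}
read y: {s0, s2, s3}
read y: {s0, s2, s3}
read y: {s0, s2, s3}
Final reachable set {s0, s2, s3} has 3 states.

3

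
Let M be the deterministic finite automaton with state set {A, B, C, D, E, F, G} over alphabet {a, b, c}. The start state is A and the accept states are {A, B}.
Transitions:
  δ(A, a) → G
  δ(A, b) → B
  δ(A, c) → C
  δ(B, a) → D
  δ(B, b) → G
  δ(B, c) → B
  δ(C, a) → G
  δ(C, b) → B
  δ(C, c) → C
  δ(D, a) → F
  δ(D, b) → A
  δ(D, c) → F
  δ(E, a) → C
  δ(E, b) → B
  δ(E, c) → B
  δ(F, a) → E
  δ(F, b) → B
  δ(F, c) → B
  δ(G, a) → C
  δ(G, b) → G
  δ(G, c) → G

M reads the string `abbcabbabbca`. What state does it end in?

A --a--> G
G --b--> G
G --b--> G
G --c--> G
G --a--> C
C --b--> B
B --b--> G
G --a--> C
C --b--> B
B --b--> G
G --c--> G
G --a--> C

C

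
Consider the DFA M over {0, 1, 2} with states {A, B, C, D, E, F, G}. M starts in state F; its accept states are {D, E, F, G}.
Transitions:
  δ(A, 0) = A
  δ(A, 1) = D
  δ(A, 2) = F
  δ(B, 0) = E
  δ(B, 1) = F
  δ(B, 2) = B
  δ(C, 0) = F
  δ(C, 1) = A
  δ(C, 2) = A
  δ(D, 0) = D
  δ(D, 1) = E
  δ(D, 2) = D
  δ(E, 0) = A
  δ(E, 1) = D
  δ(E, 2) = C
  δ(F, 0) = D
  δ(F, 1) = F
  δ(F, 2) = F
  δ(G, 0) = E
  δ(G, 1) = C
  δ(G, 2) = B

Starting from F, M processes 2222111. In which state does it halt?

F

F --2--> F
F --2--> F
F --2--> F
F --2--> F
F --1--> F
F --1--> F
F --1--> F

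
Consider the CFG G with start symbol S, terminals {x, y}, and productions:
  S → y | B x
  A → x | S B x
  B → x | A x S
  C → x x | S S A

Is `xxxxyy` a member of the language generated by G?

no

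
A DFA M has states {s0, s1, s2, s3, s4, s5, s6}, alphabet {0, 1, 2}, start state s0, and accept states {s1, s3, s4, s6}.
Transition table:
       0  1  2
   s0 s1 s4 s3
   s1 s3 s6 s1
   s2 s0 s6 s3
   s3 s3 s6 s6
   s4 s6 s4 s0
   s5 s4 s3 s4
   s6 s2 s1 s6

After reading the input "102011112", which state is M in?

s1

s0 --1--> s4
s4 --0--> s6
s6 --2--> s6
s6 --0--> s2
s2 --1--> s6
s6 --1--> s1
s1 --1--> s6
s6 --1--> s1
s1 --2--> s1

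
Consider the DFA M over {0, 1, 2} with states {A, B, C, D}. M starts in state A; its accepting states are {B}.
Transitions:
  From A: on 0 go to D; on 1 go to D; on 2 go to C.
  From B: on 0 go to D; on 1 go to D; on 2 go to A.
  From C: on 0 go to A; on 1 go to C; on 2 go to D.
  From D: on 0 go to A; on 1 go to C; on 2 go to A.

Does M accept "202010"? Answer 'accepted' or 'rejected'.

A --2--> C
C --0--> A
A --2--> C
C --0--> A
A --1--> D
D --0--> A
End in state A, which is not an accepting state.

rejected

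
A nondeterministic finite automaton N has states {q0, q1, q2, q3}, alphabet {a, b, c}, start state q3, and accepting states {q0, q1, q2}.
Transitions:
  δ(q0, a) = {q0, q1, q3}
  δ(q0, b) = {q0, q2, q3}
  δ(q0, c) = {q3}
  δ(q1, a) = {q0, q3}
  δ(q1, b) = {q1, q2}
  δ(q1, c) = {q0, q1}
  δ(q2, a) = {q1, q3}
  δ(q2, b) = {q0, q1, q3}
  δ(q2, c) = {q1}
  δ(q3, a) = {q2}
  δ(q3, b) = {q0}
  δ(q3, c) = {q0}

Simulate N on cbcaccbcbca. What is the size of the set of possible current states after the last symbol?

4

Start: {q3}
read c: {q0}
read b: {q0, q2, q3}
read c: {q0, q1, q3}
read a: {q0, q1, q2, q3}
read c: {q0, q1, q3}
read c: {q0, q1, q3}
read b: {q0, q1, q2, q3}
read c: {q0, q1, q3}
read b: {q0, q1, q2, q3}
read c: {q0, q1, q3}
read a: {q0, q1, q2, q3}
Final reachable set {q0, q1, q2, q3} has 4 states.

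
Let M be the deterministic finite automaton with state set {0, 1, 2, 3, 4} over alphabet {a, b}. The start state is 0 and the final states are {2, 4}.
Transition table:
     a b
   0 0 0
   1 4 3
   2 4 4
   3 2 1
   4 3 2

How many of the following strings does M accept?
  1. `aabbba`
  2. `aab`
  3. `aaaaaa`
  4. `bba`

0

`aabbba`: rejected
`aab`: rejected
`aaaaaa`: rejected
`bba`: rejected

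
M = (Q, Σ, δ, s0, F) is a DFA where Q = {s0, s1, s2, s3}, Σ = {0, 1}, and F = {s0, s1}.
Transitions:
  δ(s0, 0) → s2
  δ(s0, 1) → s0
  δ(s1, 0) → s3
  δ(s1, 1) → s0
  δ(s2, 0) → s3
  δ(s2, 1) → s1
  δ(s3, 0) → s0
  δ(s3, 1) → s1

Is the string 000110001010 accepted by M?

rejected

s0 --0--> s2
s2 --0--> s3
s3 --0--> s0
s0 --1--> s0
s0 --1--> s0
s0 --0--> s2
s2 --0--> s3
s3 --0--> s0
s0 --1--> s0
s0 --0--> s2
s2 --1--> s1
s1 --0--> s3
End in state s3, which is not an accepting state.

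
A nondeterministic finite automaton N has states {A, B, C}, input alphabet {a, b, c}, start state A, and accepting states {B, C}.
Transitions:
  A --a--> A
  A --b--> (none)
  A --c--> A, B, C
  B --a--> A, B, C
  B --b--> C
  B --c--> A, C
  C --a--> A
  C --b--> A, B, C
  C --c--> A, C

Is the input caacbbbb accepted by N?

accepted

Start: {A}
read c: {A, B, C}
read a: {A, B, C}
read a: {A, B, C}
read c: {A, B, C}
read b: {A, B, C}
read b: {A, B, C}
read b: {A, B, C}
read b: {A, B, C}
Reachable ∩ accepting = {B, C} — nonempty.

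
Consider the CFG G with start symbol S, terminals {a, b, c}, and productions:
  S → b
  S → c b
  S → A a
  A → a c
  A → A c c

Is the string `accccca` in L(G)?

S ⇒ Aa ⇒ Acca ⇒ Acccca ⇒ accccca

yes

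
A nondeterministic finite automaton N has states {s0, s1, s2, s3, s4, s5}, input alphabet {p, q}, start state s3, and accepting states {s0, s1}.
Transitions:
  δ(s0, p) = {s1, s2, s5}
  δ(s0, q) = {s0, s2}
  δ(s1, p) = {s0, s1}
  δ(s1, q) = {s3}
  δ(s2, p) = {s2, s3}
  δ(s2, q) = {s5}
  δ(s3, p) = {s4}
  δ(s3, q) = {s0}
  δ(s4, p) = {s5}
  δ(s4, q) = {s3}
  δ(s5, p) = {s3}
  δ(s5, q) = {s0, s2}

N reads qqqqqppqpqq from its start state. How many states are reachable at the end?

3

Start: {s3}
read q: {s0}
read q: {s0, s2}
read q: {s0, s2, s5}
read q: {s0, s2, s5}
read q: {s0, s2, s5}
read p: {s1, s2, s3, s5}
read p: {s0, s1, s2, s3, s4}
read q: {s0, s2, s3, s5}
read p: {s1, s2, s3, s4, s5}
read q: {s0, s2, s3, s5}
read q: {s0, s2, s5}
Final reachable set {s0, s2, s5} has 3 states.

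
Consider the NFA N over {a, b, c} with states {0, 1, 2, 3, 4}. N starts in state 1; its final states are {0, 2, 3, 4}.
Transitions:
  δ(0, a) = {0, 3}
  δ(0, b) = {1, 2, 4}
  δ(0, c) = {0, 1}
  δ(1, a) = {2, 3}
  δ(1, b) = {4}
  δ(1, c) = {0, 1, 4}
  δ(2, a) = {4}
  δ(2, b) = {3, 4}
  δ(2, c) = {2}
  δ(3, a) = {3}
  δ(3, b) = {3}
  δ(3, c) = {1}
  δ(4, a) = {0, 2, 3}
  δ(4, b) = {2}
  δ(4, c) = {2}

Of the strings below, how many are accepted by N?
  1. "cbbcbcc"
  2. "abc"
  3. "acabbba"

"cbbcbcc": accepted
"abc": accepted
"acabbba": accepted

3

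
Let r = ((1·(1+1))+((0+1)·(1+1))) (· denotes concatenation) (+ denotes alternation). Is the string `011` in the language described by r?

no

Neither (1·(1+1)) nor ((0+1)·(1+1)) matches 011.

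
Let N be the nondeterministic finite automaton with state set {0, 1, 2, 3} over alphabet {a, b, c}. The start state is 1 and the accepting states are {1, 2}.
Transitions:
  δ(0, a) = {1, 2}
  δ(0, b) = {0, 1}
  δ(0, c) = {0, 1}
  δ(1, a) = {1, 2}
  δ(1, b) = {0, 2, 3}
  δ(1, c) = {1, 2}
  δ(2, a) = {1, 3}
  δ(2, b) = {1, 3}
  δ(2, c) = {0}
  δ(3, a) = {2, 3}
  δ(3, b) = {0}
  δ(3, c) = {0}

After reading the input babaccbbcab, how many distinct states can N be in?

Start: {1}
read b: {0, 2, 3}
read a: {1, 2, 3}
read b: {0, 1, 2, 3}
read a: {1, 2, 3}
read c: {0, 1, 2}
read c: {0, 1, 2}
read b: {0, 1, 2, 3}
read b: {0, 1, 2, 3}
read c: {0, 1, 2}
read a: {1, 2, 3}
read b: {0, 1, 2, 3}
Final reachable set {0, 1, 2, 3} has 4 states.

4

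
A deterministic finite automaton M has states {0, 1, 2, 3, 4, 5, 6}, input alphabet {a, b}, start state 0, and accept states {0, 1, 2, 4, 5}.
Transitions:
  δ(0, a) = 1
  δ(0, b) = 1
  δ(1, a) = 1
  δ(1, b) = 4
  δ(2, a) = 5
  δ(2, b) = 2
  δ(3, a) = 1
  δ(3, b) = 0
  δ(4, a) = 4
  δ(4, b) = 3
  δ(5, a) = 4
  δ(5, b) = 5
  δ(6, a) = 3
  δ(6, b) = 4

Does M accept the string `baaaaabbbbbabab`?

accepted

0 --b--> 1
1 --a--> 1
1 --a--> 1
1 --a--> 1
1 --a--> 1
1 --a--> 1
1 --b--> 4
4 --b--> 3
3 --b--> 0
0 --b--> 1
1 --b--> 4
4 --a--> 4
4 --b--> 3
3 --a--> 1
1 --b--> 4
End in state 4, which is an accepting state.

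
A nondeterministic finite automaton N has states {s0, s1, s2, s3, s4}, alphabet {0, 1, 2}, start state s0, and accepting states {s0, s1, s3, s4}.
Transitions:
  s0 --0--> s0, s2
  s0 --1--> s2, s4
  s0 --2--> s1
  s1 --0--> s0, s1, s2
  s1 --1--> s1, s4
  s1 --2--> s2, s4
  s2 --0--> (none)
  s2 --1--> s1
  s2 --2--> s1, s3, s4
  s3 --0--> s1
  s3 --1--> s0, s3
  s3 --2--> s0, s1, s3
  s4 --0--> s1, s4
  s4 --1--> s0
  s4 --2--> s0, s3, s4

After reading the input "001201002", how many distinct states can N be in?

Start: {s0}
read 0: {s0, s2}
read 0: {s0, s2}
read 1: {s1, s2, s4}
read 2: {s0, s1, s2, s3, s4}
read 0: {s0, s1, s2, s4}
read 1: {s0, s1, s2, s4}
read 0: {s0, s1, s2, s4}
read 0: {s0, s1, s2, s4}
read 2: {s0, s1, s2, s3, s4}
Final reachable set {s0, s1, s2, s3, s4} has 5 states.

5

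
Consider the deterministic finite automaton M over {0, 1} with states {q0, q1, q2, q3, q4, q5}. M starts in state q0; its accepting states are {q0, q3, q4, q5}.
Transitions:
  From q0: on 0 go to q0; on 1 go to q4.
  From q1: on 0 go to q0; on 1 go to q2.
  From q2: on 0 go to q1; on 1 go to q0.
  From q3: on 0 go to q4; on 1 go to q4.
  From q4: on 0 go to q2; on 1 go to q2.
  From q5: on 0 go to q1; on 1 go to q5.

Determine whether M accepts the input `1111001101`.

accepted

q0 --1--> q4
q4 --1--> q2
q2 --1--> q0
q0 --1--> q4
q4 --0--> q2
q2 --0--> q1
q1 --1--> q2
q2 --1--> q0
q0 --0--> q0
q0 --1--> q4
End in state q4, which is an accepting state.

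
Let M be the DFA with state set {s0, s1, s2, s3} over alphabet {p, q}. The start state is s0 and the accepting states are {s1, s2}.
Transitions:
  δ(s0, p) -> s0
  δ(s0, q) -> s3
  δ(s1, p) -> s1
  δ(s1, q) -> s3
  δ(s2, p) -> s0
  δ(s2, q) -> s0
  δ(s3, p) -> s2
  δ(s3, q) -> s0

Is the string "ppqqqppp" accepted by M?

rejected

s0 --p--> s0
s0 --p--> s0
s0 --q--> s3
s3 --q--> s0
s0 --q--> s3
s3 --p--> s2
s2 --p--> s0
s0 --p--> s0
End in state s0, which is not an accepting state.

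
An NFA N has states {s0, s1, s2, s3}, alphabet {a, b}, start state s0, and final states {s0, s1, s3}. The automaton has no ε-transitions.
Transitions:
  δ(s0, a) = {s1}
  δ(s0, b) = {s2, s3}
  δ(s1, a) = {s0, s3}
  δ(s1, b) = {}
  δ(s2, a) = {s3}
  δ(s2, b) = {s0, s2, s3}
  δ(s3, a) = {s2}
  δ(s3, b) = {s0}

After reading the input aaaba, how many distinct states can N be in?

Start: {s0}
read a: {s1}
read a: {s0, s3}
read a: {s1, s2}
read b: {s0, s2, s3}
read a: {s1, s2, s3}
Final reachable set {s1, s2, s3} has 3 states.

3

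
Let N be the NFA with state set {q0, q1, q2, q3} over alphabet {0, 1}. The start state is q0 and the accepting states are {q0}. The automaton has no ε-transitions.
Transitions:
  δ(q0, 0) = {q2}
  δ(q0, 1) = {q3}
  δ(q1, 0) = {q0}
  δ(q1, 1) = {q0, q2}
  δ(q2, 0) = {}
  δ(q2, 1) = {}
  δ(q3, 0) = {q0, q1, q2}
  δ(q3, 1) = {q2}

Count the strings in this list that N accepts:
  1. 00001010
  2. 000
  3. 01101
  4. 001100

00001010: rejected
000: rejected
01101: rejected
001100: rejected

0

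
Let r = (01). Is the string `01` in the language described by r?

yes

Split as 0·1: 0 matches 0 and 1 matches 1.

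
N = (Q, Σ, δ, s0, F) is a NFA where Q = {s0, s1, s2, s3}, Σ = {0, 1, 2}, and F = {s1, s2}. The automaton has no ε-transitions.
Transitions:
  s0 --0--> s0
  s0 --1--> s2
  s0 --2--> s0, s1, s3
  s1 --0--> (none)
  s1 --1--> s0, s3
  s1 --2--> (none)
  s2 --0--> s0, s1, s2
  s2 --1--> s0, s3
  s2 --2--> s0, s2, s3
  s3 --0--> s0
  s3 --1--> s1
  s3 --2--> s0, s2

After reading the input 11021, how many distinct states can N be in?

4

Start: {s0}
read 1: {s2}
read 1: {s0, s3}
read 0: {s0}
read 2: {s0, s1, s3}
read 1: {s0, s1, s2, s3}
Final reachable set {s0, s1, s2, s3} has 4 states.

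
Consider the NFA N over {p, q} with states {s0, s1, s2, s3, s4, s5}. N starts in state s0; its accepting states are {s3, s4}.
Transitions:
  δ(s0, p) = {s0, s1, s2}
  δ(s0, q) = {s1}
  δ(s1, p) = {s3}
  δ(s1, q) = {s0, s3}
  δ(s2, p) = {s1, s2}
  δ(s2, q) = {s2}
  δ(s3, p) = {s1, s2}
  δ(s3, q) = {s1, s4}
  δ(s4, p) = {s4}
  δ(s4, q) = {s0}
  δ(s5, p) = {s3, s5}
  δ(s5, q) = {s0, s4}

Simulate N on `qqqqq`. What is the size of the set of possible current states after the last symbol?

Start: {s0}
read q: {s1}
read q: {s0, s3}
read q: {s1, s4}
read q: {s0, s3}
read q: {s1, s4}
Final reachable set {s1, s4} has 2 states.

2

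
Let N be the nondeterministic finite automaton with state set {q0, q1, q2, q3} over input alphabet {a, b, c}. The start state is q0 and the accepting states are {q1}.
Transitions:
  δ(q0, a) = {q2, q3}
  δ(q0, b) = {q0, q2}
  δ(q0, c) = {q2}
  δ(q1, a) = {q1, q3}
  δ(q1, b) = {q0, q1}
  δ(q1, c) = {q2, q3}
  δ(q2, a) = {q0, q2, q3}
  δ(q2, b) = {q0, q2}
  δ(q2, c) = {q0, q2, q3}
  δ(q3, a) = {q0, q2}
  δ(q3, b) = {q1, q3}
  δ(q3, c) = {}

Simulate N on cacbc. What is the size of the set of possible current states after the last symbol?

3

Start: {q0}
read c: {q2}
read a: {q0, q2, q3}
read c: {q0, q2, q3}
read b: {q0, q1, q2, q3}
read c: {q0, q2, q3}
Final reachable set {q0, q2, q3} has 3 states.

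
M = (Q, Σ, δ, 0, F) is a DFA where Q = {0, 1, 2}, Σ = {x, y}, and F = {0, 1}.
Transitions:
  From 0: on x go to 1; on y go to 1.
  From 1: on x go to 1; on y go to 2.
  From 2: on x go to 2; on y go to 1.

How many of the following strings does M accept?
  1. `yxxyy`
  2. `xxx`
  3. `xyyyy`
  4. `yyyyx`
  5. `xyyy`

3

`yxxyy`: accepted
`xxx`: accepted
`xyyyy`: accepted
`yyyyx`: rejected
`xyyy`: rejected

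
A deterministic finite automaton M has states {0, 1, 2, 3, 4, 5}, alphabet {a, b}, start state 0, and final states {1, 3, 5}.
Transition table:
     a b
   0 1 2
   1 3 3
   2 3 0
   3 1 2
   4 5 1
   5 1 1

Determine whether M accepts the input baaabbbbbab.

rejected

0 --b--> 2
2 --a--> 3
3 --a--> 1
1 --a--> 3
3 --b--> 2
2 --b--> 0
0 --b--> 2
2 --b--> 0
0 --b--> 2
2 --a--> 3
3 --b--> 2
End in state 2, which is not an accepting state.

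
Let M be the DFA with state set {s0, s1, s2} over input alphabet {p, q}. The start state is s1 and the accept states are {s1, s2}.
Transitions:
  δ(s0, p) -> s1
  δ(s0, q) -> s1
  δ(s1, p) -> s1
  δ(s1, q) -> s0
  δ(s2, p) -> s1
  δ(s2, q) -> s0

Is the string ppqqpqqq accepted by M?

s1 --p--> s1
s1 --p--> s1
s1 --q--> s0
s0 --q--> s1
s1 --p--> s1
s1 --q--> s0
s0 --q--> s1
s1 --q--> s0
End in state s0, which is not an accepting state.

rejected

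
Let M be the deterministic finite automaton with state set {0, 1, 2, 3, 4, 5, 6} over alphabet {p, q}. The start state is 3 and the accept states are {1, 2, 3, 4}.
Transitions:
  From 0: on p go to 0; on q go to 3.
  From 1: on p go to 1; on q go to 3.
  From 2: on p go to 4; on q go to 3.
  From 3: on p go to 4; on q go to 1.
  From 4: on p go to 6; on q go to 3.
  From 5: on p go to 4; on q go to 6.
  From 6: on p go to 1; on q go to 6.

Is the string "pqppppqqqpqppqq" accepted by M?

3 --p--> 4
4 --q--> 3
3 --p--> 4
4 --p--> 6
6 --p--> 1
1 --p--> 1
1 --q--> 3
3 --q--> 1
1 --q--> 3
3 --p--> 4
4 --q--> 3
3 --p--> 4
4 --p--> 6
6 --q--> 6
6 --q--> 6
End in state 6, which is not an accepting state.

rejected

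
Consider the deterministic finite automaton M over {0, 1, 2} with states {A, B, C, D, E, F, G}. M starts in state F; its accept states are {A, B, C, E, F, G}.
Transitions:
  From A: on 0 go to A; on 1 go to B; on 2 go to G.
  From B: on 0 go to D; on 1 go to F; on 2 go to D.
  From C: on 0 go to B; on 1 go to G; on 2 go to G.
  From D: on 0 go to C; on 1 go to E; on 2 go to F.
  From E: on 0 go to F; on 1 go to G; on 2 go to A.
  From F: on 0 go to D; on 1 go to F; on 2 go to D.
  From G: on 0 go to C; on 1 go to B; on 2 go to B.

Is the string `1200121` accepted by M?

accepted

F --1--> F
F --2--> D
D --0--> C
C --0--> B
B --1--> F
F --2--> D
D --1--> E
End in state E, which is an accepting state.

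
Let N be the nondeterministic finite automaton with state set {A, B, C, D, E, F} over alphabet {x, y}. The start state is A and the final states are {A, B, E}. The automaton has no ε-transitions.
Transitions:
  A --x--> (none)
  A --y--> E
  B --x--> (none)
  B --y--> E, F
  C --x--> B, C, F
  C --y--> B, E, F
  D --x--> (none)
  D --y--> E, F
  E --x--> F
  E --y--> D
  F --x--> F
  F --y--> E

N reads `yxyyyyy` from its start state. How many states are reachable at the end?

3

Start: {A}
read y: {E}
read x: {F}
read y: {E}
read y: {D}
read y: {E, F}
read y: {D, E}
read y: {D, E, F}
Final reachable set {D, E, F} has 3 states.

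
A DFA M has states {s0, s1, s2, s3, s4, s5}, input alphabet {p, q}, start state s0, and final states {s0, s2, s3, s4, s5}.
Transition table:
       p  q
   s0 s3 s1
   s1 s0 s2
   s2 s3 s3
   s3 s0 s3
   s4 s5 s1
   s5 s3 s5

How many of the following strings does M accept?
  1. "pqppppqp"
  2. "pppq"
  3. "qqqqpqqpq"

"pqppppqp": accepted
"pppq": accepted
"qqqqpqqpq": accepted

3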